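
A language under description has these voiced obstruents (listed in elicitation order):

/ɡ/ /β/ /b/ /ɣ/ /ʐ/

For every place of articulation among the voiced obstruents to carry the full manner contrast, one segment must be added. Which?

/ɖ/

Stop: /b/ (bilabial), /ɡ/ (velar).
Fricative: /β/ (bilabial), /ʐ/ (retroflex), /ɣ/ (velar).
The retroflex row has no stop member, so the gap is the retroflex stop /ɖ/.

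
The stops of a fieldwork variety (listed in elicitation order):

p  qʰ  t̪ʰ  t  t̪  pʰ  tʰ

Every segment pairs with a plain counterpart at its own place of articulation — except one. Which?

/qʰ/

Bilabial: /p/ ~ /pʰ/
Dental: /t̪/ ~ /t̪ʰ/
Alveolar: /t/ ~ /tʰ/
Uvular: only /qʰ/ (aspirated); no plain partner.
So /qʰ/ is the unpaired segment.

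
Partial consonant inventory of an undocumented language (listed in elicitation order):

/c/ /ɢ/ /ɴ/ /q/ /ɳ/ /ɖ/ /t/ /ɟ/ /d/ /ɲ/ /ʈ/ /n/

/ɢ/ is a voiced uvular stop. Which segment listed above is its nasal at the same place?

/ɴ/

The nasal at the same place is an uvular nasal — in this inventory, /ɴ/.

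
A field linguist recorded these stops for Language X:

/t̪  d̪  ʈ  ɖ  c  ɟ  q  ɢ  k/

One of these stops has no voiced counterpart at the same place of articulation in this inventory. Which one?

/k/

Dental: /t̪/ ~ /d̪/
Retroflex: /ʈ/ ~ /ɖ/
Palatal: /c/ ~ /ɟ/
Uvular: /q/ ~ /ɢ/
Velar: only /k/ (voiceless); no voiced partner.
So /k/ is the unpaired segment.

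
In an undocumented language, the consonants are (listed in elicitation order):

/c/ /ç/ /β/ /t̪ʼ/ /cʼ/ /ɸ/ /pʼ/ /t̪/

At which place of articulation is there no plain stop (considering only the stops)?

place of articulation  plain     ejective
bilabial          —         pʼ      
dental            t̪        t̪ʼ     
palatal           c         cʼ      
Every place of articulation has a plain member except bilabial, where /p/ would be expected.

bilabial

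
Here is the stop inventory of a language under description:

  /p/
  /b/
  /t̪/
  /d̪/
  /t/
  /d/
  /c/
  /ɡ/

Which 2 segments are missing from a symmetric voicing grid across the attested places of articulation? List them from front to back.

/ɟ/, /k/

Voiceless: /p/ (bilabial), /t̪/ (dental), /t/ (alveolar), /c/ (palatal).
Voiced: /b/ (bilabial), /d̪/ (dental), /d/ (alveolar), /ɡ/ (velar).
Gaps, from front to back: palatal lacks voiced (/ɟ/); velar lacks voiceless (/k/).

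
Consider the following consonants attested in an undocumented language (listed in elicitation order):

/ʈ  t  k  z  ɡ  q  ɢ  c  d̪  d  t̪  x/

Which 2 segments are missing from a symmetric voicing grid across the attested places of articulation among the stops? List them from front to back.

place of articulation  voiceless  voiced  
dental            t̪        d̪      
alveolar          t         d       
retroflex         ʈ         —       
palatal           c         —       
velar             k         ɡ       
uvular            q         ɢ       
Gaps, from front to back: retroflex lacks voiced (/ɖ/); palatal lacks voiced (/ɟ/).

/ɖ/, /ɟ/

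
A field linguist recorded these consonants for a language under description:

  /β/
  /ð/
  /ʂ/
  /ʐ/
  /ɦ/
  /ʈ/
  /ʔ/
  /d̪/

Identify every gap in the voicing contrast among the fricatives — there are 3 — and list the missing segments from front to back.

bilabial: voiceless —, voiced /β/.
dental: voiceless —, voiced /ð/.
retroflex: voiceless /ʂ/, voiced /ʐ/.
glottal: voiceless —, voiced /ɦ/.
Gaps, from front to back: bilabial lacks voiceless (/ɸ/); dental lacks voiceless (/θ/); glottal lacks voiceless (/h/).

/ɸ/, /θ/, /h/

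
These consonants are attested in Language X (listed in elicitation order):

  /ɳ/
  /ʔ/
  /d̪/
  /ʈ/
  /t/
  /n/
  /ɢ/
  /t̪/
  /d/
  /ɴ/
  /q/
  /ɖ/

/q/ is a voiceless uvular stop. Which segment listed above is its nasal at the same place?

The nasal at the same place is an uvular nasal — in this inventory, /ɴ/.

/ɴ/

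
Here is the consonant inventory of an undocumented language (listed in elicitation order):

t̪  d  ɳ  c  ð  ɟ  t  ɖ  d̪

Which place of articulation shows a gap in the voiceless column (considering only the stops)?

retroflex

place of articulation  voiceless  voiced  
dental            t̪        d̪      
alveolar          t         d       
retroflex         —         ɖ       
palatal           c         ɟ       
Every place of articulation has a voiceless member except retroflex, where /ʈ/ would be expected.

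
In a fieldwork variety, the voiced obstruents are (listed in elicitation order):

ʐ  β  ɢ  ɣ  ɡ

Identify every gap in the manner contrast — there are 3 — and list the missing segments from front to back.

place of articulation  stop      fricative
bilabial          —         β       
retroflex         —         ʐ       
velar             ɡ         ɣ       
uvular            ɢ         —       
Gaps, from front to back: bilabial lacks stop (/b/); retroflex lacks stop (/ɖ/); uvular lacks fricative (/ʁ/).

/b/, /ɖ/, /ʁ/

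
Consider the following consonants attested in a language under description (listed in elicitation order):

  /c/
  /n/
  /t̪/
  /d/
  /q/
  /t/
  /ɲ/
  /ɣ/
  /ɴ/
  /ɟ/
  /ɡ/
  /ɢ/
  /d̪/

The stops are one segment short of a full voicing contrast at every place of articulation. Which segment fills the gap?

Voiceless: /t̪/ (dental), /t/ (alveolar), /c/ (palatal), /q/ (uvular).
Voiced: /d̪/ (dental), /d/ (alveolar), /ɟ/ (palatal), /ɡ/ (velar), /ɢ/ (uvular).
The velar row has no voiceless member, so the gap is the voiceless velar stop /k/.

/k/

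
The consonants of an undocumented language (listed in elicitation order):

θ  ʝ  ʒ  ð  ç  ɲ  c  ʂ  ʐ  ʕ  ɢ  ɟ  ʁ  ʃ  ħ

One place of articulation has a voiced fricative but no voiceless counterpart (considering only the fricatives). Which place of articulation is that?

uvular

Voiceless: /θ/ (dental), /ʃ/ (postalveolar), /ʂ/ (retroflex), /ç/ (palatal), /ħ/ (pharyngeal).
Voiced: /ð/ (dental), /ʒ/ (postalveolar), /ʐ/ (retroflex), /ʝ/ (palatal), /ʁ/ (uvular), /ʕ/ (pharyngeal).
Every place of articulation has a voiceless member except uvular, where /χ/ would be expected.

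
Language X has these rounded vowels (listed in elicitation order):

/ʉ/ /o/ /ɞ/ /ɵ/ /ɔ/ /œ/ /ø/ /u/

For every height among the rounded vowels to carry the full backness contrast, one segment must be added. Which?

height            front     central   back    
high              —         ʉ         u       
high-mid          ø         ɵ         o       
low-mid           œ         ɞ         ɔ       
The high row has no front member, so the gap is the high front rounded vowel /y/.

/y/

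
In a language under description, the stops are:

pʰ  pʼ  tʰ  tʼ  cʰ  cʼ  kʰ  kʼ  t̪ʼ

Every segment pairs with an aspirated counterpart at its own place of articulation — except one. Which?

Bilabial: /pʰ/ ~ /pʼ/
Alveolar: /tʰ/ ~ /tʼ/
Palatal: /cʰ/ ~ /cʼ/
Velar: /kʰ/ ~ /kʼ/
Dental: only /t̪ʼ/ (ejective); no aspirated partner.
So /t̪ʼ/ is the unpaired segment.

/t̪ʼ/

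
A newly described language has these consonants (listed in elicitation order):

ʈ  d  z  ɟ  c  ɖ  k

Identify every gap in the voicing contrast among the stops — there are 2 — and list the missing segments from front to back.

alveolar: voiceless —, voiced /d/.
retroflex: voiceless /ʈ/, voiced /ɖ/.
palatal: voiceless /c/, voiced /ɟ/.
velar: voiceless /k/, voiced —.
Gaps, from front to back: alveolar lacks voiceless (/t/); velar lacks voiced (/ɡ/).

/t/, /ɡ/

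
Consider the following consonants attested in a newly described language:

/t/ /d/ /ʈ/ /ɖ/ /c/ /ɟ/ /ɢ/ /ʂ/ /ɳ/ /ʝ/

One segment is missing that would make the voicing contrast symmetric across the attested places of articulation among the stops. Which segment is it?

alveolar: voiceless /t/, voiced /d/.
retroflex: voiceless /ʈ/, voiced /ɖ/.
palatal: voiceless /c/, voiced /ɟ/.
uvular: voiceless —, voiced /ɢ/.
The uvular row has no voiceless member, so the gap is the voiceless uvular stop /q/.

/q/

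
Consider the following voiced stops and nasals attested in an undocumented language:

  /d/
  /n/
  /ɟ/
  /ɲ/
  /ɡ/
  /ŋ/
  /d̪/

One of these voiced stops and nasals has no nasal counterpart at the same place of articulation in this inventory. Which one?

Alveolar: /d/ ~ /n/
Palatal: /ɟ/ ~ /ɲ/
Velar: /ɡ/ ~ /ŋ/
Dental: only /d̪/ (oral stop); no nasal partner.
So /d̪/ is the unpaired segment.

/d̪/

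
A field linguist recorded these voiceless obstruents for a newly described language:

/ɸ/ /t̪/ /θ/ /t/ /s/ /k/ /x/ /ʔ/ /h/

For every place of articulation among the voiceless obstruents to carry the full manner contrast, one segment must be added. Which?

/p/

bilabial: stop —, fricative /ɸ/.
dental: stop /t̪/, fricative /θ/.
alveolar: stop /t/, fricative /s/.
velar: stop /k/, fricative /x/.
glottal: stop /ʔ/, fricative /h/.
The bilabial row has no stop member, so the gap is the bilabial stop /p/.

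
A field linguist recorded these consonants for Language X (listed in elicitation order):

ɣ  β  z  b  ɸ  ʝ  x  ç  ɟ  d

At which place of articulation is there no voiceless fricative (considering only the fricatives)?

place of articulation  voiceless  voiced  
bilabial          ɸ         β       
alveolar          —         z       
palatal           ç         ʝ       
velar             x         ɣ       
Every place of articulation has a voiceless member except alveolar, where /s/ would be expected.

alveolar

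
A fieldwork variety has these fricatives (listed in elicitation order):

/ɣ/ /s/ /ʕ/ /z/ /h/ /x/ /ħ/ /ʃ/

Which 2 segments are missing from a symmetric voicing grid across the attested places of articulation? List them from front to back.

/ʒ/, /ɦ/

place of articulation  voiceless  voiced  
alveolar          s         z       
postalveolar      ʃ         —       
velar             x         ɣ       
pharyngeal        ħ         ʕ       
glottal           h         —       
Gaps, from front to back: postalveolar lacks voiced (/ʒ/); glottal lacks voiced (/ɦ/).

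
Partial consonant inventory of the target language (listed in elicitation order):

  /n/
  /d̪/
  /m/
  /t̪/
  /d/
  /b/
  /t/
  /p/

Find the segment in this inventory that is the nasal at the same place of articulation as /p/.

/m/

/p/ is a voiceless bilabial stop.
The nasal at the same place is a bilabial nasal — in this inventory, /m/.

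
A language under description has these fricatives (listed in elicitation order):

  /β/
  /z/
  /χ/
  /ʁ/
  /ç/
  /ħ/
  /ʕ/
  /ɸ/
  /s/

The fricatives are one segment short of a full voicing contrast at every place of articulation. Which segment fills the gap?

/ʝ/

Voiceless: /ɸ/ (bilabial), /s/ (alveolar), /ç/ (palatal), /χ/ (uvular), /ħ/ (pharyngeal).
Voiced: /β/ (bilabial), /z/ (alveolar), /ʁ/ (uvular), /ʕ/ (pharyngeal).
The palatal row has no voiced member, so the gap is the voiced palatal fricative /ʝ/.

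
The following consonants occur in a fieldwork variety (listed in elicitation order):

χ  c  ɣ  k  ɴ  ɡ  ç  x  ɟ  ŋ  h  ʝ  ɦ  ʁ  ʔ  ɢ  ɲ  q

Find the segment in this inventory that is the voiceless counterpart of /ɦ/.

/ɦ/ is a voiced glottal fricative.
The voiceless counterpart is a voiceless glottal fricative — in this inventory, /h/.

/h/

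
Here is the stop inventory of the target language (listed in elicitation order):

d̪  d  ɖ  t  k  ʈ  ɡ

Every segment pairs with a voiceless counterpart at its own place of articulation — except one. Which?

/d̪/

Alveolar: /t/ ~ /d/
Retroflex: /ʈ/ ~ /ɖ/
Velar: /k/ ~ /ɡ/
Dental: only /d̪/ (voiced); no voiceless partner.
So /d̪/ is the unpaired segment.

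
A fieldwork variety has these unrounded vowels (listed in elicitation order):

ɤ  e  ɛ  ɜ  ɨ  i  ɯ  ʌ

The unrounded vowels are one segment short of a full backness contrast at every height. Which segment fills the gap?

height            front     central   back    
high              i         ɨ         ɯ       
high-mid          e         —         ɤ       
low-mid           ɛ         ɜ         ʌ       
The high-mid row has no central member, so the gap is the high-mid central unrounded vowel /ɘ/.

/ɘ/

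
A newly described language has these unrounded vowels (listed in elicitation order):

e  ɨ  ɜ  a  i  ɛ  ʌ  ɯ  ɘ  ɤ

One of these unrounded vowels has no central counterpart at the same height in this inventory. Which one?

High: /i/ ~ /ɨ/ ~ /ɯ/
High-mid: /e/ ~ /ɘ/ ~ /ɤ/
Low-mid: /ɛ/ ~ /ɜ/ ~ /ʌ/
Low: only /a/ (front); no central partner.
So /a/ is the unpaired segment.

/a/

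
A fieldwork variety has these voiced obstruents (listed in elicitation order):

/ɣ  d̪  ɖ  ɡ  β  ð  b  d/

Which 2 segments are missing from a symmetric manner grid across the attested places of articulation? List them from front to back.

bilabial: stop /b/, fricative /β/.
dental: stop /d̪/, fricative /ð/.
alveolar: stop /d/, fricative —.
retroflex: stop /ɖ/, fricative —.
velar: stop /ɡ/, fricative /ɣ/.
Gaps, from front to back: alveolar lacks fricative (/z/); retroflex lacks fricative (/ʐ/).

/z/, /ʐ/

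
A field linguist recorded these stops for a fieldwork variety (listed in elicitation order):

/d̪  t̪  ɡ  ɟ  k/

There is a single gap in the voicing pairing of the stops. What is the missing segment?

/c/

dental: voiceless /t̪/, voiced /d̪/.
palatal: voiceless —, voiced /ɟ/.
velar: voiceless /k/, voiced /ɡ/.
The palatal row has no voiceless member, so the gap is the voiceless palatal stop /c/.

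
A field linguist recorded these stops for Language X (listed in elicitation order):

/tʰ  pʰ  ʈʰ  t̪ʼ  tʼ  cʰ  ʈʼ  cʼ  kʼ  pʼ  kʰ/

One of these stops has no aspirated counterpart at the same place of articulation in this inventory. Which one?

/t̪ʼ/

Bilabial: /pʰ/ ~ /pʼ/
Alveolar: /tʰ/ ~ /tʼ/
Retroflex: /ʈʰ/ ~ /ʈʼ/
Palatal: /cʰ/ ~ /cʼ/
Velar: /kʰ/ ~ /kʼ/
Dental: only /t̪ʼ/ (ejective); no aspirated partner.
So /t̪ʼ/ is the unpaired segment.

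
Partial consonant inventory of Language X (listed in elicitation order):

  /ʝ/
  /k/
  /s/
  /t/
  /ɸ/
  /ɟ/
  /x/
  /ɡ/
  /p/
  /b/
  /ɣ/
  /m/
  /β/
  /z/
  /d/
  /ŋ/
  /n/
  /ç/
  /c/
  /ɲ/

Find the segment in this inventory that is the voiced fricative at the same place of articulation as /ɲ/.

/ʝ/

/ɲ/ is a palatal nasal.
The voiced fricative at the same place is a voiced palatal fricative — in this inventory, /ʝ/.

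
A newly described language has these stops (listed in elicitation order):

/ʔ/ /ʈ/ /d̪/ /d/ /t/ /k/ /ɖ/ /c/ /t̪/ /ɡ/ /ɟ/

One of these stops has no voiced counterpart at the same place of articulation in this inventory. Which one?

Dental: /t̪/ ~ /d̪/
Alveolar: /t/ ~ /d/
Retroflex: /ʈ/ ~ /ɖ/
Palatal: /c/ ~ /ɟ/
Velar: /k/ ~ /ɡ/
Glottal: only /ʔ/ (voiceless); no voiced partner.
So /ʔ/ is the unpaired segment.

/ʔ/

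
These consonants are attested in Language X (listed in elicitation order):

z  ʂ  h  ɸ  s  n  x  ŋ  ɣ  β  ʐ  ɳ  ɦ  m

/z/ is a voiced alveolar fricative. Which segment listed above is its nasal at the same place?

/n/

The nasal at the same place is an alveolar nasal — in this inventory, /n/.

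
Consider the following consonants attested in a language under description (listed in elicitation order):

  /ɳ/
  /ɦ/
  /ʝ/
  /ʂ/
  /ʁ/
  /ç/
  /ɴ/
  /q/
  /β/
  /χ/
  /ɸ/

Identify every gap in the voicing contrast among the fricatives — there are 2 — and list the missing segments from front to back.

/ʐ/, /h/

bilabial: voiceless /ɸ/, voiced /β/.
retroflex: voiceless /ʂ/, voiced —.
palatal: voiceless /ç/, voiced /ʝ/.
uvular: voiceless /χ/, voiced /ʁ/.
glottal: voiceless —, voiced /ɦ/.
Gaps, from front to back: retroflex lacks voiced (/ʐ/); glottal lacks voiceless (/h/).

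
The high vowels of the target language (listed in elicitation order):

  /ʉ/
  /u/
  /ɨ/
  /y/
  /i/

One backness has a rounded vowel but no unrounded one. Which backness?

front: unrounded /i/, rounded /y/.
central: unrounded /ɨ/, rounded /ʉ/.
back: unrounded —, rounded /u/.
Every backness has an unrounded member except back, where /ɯ/ would be expected.

back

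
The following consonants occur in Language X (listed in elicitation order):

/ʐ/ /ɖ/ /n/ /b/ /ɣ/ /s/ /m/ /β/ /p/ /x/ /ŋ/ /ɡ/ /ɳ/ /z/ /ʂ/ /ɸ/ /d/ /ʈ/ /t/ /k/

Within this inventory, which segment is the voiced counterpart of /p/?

/p/ is a voiceless bilabial stop.
The voiced counterpart is a voiced bilabial stop — in this inventory, /b/.

/b/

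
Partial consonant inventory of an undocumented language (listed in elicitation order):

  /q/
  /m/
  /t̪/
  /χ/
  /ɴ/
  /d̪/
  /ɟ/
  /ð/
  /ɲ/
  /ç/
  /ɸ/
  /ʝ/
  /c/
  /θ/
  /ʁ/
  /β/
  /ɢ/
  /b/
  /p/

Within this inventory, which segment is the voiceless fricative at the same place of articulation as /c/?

/ç/

/c/ is a voiceless palatal stop.
The voiceless fricative at the same place is a voiceless palatal fricative — in this inventory, /ç/.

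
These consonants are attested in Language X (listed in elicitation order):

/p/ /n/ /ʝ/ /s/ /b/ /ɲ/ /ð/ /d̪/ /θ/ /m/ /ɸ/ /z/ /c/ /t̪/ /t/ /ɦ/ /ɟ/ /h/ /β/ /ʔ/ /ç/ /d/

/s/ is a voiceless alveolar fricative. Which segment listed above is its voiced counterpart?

/z/

The voiced counterpart is a voiced alveolar fricative — in this inventory, /z/.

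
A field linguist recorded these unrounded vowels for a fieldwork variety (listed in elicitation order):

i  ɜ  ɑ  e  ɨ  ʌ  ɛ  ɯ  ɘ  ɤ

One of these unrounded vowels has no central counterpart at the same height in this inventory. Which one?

High: /i/ ~ /ɨ/ ~ /ɯ/
High-mid: /e/ ~ /ɘ/ ~ /ɤ/
Low-mid: /ɛ/ ~ /ɜ/ ~ /ʌ/
Low: only /ɑ/ (back); no central partner.
So /ɑ/ is the unpaired segment.

/ɑ/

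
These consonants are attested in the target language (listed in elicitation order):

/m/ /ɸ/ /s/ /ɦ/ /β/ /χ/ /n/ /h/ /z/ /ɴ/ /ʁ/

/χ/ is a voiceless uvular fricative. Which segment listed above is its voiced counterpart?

The voiced counterpart is a voiced uvular fricative — in this inventory, /ʁ/.

/ʁ/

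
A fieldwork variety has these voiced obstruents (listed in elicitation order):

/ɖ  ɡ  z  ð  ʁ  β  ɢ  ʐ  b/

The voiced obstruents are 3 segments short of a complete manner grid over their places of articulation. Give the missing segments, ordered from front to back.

place of articulation  stop      fricative
bilabial          b         β       
dental            —         ð       
alveolar          —         z       
retroflex         ɖ         ʐ       
velar             ɡ         —       
uvular            ɢ         ʁ       
Gaps, from front to back: dental lacks stop (/d̪/); alveolar lacks stop (/d/); velar lacks fricative (/ɣ/).

/d̪/, /d/, /ɣ/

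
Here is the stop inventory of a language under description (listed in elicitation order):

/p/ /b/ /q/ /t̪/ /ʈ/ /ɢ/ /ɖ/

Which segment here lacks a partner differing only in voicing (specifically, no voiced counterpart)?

Bilabial: /p/ ~ /b/
Retroflex: /ʈ/ ~ /ɖ/
Uvular: /q/ ~ /ɢ/
Dental: only /t̪/ (voiceless); no voiced partner.
So /t̪/ is the unpaired segment.

/t̪/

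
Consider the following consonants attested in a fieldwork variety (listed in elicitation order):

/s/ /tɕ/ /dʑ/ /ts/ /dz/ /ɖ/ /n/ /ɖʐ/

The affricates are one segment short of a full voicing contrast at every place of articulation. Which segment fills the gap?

Voiceless: /ts/ (alveolar), /tɕ/ (alveolo-palatal).
Voiced: /dz/ (alveolar), /ɖʐ/ (retroflex), /dʑ/ (alveolo-palatal).
The retroflex row has no voiceless member, so the gap is the voiceless retroflex affricate /ʈʂ/.

/ʈʂ/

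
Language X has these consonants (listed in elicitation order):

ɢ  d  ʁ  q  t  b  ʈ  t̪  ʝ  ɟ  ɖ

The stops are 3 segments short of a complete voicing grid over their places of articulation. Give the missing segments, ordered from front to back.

/p/, /d̪/, /c/

place of articulation  voiceless  voiced  
bilabial          —         b       
dental            t̪        —       
alveolar          t         d       
retroflex         ʈ         ɖ       
palatal           —         ɟ       
uvular            q         ɢ       
Gaps, from front to back: bilabial lacks voiceless (/p/); dental lacks voiced (/d̪/); palatal lacks voiceless (/c/).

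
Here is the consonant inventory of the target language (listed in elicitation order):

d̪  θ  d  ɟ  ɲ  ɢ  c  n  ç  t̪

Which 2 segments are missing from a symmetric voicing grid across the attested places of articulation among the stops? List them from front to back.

/t/, /q/

place of articulation  voiceless  voiced  
dental            t̪        d̪      
alveolar          —         d       
palatal           c         ɟ       
uvular            —         ɢ       
Gaps, from front to back: alveolar lacks voiceless (/t/); uvular lacks voiceless (/q/).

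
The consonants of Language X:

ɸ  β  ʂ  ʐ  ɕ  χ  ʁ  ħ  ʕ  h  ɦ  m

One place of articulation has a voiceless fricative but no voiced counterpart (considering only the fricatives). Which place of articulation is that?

alveolo-palatal

Voiceless: /ɸ/ (bilabial), /ʂ/ (retroflex), /ɕ/ (alveolo-palatal), /χ/ (uvular), /ħ/ (pharyngeal), /h/ (glottal).
Voiced: /β/ (bilabial), /ʐ/ (retroflex), /ʁ/ (uvular), /ʕ/ (pharyngeal), /ɦ/ (glottal).
Every place of articulation has a voiced member except alveolo-palatal, where /ʑ/ would be expected.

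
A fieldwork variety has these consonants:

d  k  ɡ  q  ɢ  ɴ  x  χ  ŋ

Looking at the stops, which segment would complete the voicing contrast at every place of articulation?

alveolar: voiceless —, voiced /d/.
velar: voiceless /k/, voiced /ɡ/.
uvular: voiceless /q/, voiced /ɢ/.
The alveolar row has no voiceless member, so the gap is the voiceless alveolar stop /t/.

/t/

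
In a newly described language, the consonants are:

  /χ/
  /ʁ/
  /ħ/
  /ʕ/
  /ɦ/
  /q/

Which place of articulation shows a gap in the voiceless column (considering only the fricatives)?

glottal

Voiceless: /χ/ (uvular), /ħ/ (pharyngeal).
Voiced: /ʁ/ (uvular), /ʕ/ (pharyngeal), /ɦ/ (glottal).
Every place of articulation has a voiceless member except glottal, where /h/ would be expected.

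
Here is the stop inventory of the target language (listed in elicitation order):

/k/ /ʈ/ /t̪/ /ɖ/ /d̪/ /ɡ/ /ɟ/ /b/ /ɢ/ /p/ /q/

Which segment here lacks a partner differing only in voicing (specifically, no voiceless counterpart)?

/ɟ/

Bilabial: /p/ ~ /b/
Dental: /t̪/ ~ /d̪/
Retroflex: /ʈ/ ~ /ɖ/
Velar: /k/ ~ /ɡ/
Uvular: /q/ ~ /ɢ/
Palatal: only /ɟ/ (voiced); no voiceless partner.
So /ɟ/ is the unpaired segment.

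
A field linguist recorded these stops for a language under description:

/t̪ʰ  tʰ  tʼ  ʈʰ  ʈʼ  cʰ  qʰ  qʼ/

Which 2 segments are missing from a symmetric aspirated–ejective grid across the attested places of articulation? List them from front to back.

dental: aspirated /t̪ʰ/, ejective —.
alveolar: aspirated /tʰ/, ejective /tʼ/.
retroflex: aspirated /ʈʰ/, ejective /ʈʼ/.
palatal: aspirated /cʰ/, ejective —.
uvular: aspirated /qʰ/, ejective /qʼ/.
Gaps, from front to back: dental lacks ejective (/t̪ʼ/); palatal lacks ejective (/cʼ/).

/t̪ʼ/, /cʼ/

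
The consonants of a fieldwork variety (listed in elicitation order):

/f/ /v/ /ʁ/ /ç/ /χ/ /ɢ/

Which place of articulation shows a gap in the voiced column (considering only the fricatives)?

labiodental: voiceless /f/, voiced /v/.
palatal: voiceless /ç/, voiced —.
uvular: voiceless /χ/, voiced /ʁ/.
Every place of articulation has a voiced member except palatal, where /ʝ/ would be expected.

palatal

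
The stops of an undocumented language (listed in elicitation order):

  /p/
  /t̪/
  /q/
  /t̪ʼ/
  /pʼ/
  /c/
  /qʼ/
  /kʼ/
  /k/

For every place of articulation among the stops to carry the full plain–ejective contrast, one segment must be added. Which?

Plain: /p/ (bilabial), /t̪/ (dental), /c/ (palatal), /k/ (velar), /q/ (uvular).
Ejective: /pʼ/ (bilabial), /t̪ʼ/ (dental), /kʼ/ (velar), /qʼ/ (uvular).
The palatal row has no ejective member, so the gap is the ejective palatal stop /cʼ/.

/cʼ/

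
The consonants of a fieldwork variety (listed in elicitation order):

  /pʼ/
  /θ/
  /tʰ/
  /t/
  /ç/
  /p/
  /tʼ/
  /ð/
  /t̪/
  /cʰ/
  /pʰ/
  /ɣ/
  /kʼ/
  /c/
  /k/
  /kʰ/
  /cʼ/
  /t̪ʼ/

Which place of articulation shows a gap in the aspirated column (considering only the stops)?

dental

place of articulation  plain     aspirated  ejective
bilabial          p         pʰ        pʼ      
dental            t̪        —         t̪ʼ     
alveolar          t         tʰ        tʼ      
palatal           c         cʰ        cʼ      
velar             k         kʰ        kʼ      
Every place of articulation has an aspirated member except dental, where /t̪ʰ/ would be expected.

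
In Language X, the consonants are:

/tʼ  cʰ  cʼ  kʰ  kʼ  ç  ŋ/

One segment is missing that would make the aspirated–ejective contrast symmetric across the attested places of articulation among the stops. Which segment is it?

/tʰ/

alveolar: aspirated —, ejective /tʼ/.
palatal: aspirated /cʰ/, ejective /cʼ/.
velar: aspirated /kʰ/, ejective /kʼ/.
The alveolar row has no aspirated member, so the gap is the aspirated alveolar stop /tʰ/.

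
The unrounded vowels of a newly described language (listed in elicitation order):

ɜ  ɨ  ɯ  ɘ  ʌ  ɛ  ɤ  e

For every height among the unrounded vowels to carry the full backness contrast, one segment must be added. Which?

/i/

height            front     central   back    
high              —         ɨ         ɯ       
high-mid          e         ɘ         ɤ       
low-mid           ɛ         ɜ         ʌ       
The high row has no front member, so the gap is the high front unrounded vowel /i/.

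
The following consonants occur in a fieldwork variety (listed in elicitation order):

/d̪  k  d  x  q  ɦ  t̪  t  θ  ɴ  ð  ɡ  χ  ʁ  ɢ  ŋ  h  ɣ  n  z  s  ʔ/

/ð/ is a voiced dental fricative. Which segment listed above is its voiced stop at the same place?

The voiced stop at the same place is a voiced dental stop — in this inventory, /d̪/.

/d̪/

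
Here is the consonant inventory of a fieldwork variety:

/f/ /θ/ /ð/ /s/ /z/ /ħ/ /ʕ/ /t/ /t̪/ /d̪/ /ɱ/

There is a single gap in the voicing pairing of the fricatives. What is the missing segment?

labiodental: voiceless /f/, voiced —.
dental: voiceless /θ/, voiced /ð/.
alveolar: voiceless /s/, voiced /z/.
pharyngeal: voiceless /ħ/, voiced /ʕ/.
The labiodental row has no voiced member, so the gap is the voiced labiodental fricative /v/.

/v/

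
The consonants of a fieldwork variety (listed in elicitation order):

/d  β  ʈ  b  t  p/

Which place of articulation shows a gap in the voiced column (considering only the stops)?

retroflex

place of articulation  voiceless  voiced  
bilabial          p         b       
alveolar          t         d       
retroflex         ʈ         —       
Every place of articulation has a voiced member except retroflex, where /ɖ/ would be expected.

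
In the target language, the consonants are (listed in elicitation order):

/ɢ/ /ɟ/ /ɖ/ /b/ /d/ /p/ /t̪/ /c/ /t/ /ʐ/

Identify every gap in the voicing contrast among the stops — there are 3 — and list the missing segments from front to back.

bilabial: voiceless /p/, voiced /b/.
dental: voiceless /t̪/, voiced —.
alveolar: voiceless /t/, voiced /d/.
retroflex: voiceless —, voiced /ɖ/.
palatal: voiceless /c/, voiced /ɟ/.
uvular: voiceless —, voiced /ɢ/.
Gaps, from front to back: dental lacks voiced (/d̪/); retroflex lacks voiceless (/ʈ/); uvular lacks voiceless (/q/).

/d̪/, /ʈ/, /q/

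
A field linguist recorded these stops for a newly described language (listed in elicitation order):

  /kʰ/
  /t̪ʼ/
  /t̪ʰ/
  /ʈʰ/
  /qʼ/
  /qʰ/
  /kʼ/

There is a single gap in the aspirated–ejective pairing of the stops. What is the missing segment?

/ʈʼ/

dental: aspirated /t̪ʰ/, ejective /t̪ʼ/.
retroflex: aspirated /ʈʰ/, ejective —.
velar: aspirated /kʰ/, ejective /kʼ/.
uvular: aspirated /qʰ/, ejective /qʼ/.
The retroflex row has no ejective member, so the gap is the ejective retroflex stop /ʈʼ/.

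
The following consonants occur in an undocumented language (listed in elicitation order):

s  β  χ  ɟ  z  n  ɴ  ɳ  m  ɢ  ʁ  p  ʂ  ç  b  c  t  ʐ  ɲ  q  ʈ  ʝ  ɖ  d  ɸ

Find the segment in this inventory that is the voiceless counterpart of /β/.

/β/ is a voiced bilabial fricative.
The voiceless counterpart is a voiceless bilabial fricative — in this inventory, /ɸ/.

/ɸ/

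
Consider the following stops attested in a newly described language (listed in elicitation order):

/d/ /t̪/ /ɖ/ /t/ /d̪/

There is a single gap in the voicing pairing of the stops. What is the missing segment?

place of articulation  voiceless  voiced  
dental            t̪        d̪      
alveolar          t         d       
retroflex         —         ɖ       
The retroflex row has no voiceless member, so the gap is the voiceless retroflex stop /ʈ/.

/ʈ/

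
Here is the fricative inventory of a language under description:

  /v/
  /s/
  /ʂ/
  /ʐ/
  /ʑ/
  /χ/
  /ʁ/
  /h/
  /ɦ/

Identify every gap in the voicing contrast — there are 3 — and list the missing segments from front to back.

Voiceless: /s/ (alveolar), /ʂ/ (retroflex), /χ/ (uvular), /h/ (glottal).
Voiced: /v/ (labiodental), /ʐ/ (retroflex), /ʑ/ (alveolo-palatal), /ʁ/ (uvular), /ɦ/ (glottal).
Gaps, from front to back: labiodental lacks voiceless (/f/); alveolar lacks voiced (/z/); alveolo-palatal lacks voiceless (/ɕ/).

/f/, /z/, /ɕ/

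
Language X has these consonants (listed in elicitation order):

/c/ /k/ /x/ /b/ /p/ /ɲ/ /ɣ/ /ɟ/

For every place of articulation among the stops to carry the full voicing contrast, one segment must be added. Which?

/ɡ/

place of articulation  voiceless  voiced  
bilabial          p         b       
palatal           c         ɟ       
velar             k         —       
The velar row has no voiced member, so the gap is the voiced velar stop /ɡ/.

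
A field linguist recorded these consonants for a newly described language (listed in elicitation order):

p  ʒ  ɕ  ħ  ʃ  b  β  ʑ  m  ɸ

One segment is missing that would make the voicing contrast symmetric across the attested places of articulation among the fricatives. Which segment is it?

/ʕ/

bilabial: voiceless /ɸ/, voiced /β/.
postalveolar: voiceless /ʃ/, voiced /ʒ/.
alveolo-palatal: voiceless /ɕ/, voiced /ʑ/.
pharyngeal: voiceless /ħ/, voiced —.
The pharyngeal row has no voiced member, so the gap is the voiced pharyngeal fricative /ʕ/.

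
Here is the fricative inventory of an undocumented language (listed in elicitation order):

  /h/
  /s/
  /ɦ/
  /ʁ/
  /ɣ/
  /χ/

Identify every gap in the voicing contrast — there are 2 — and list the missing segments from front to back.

place of articulation  voiceless  voiced  
alveolar          s         —       
velar             —         ɣ       
uvular            χ         ʁ       
glottal           h         ɦ       
Gaps, from front to back: alveolar lacks voiced (/z/); velar lacks voiceless (/x/).

/z/, /x/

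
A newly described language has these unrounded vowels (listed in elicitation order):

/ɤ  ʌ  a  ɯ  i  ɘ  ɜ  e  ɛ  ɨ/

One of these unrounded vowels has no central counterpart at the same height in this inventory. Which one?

/a/

High: /i/ ~ /ɨ/ ~ /ɯ/
High-mid: /e/ ~ /ɘ/ ~ /ɤ/
Low-mid: /ɛ/ ~ /ɜ/ ~ /ʌ/
Low: only /a/ (front); no central partner.
So /a/ is the unpaired segment.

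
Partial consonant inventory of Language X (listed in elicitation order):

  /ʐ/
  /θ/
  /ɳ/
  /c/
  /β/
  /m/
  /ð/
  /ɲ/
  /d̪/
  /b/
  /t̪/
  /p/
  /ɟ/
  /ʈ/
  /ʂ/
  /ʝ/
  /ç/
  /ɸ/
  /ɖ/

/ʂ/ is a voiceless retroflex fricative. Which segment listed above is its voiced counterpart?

The voiced counterpart is a voiced retroflex fricative — in this inventory, /ʐ/.

/ʐ/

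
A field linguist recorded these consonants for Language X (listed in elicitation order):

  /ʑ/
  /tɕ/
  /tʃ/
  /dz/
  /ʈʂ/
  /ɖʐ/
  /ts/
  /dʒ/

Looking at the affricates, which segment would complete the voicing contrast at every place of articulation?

alveolar: voiceless /ts/, voiced /dz/.
postalveolar: voiceless /tʃ/, voiced /dʒ/.
retroflex: voiceless /ʈʂ/, voiced /ɖʐ/.
alveolo-palatal: voiceless /tɕ/, voiced —.
The alveolo-palatal row has no voiced member, so the gap is the voiced alveolo-palatal affricate /dʑ/.

/dʑ/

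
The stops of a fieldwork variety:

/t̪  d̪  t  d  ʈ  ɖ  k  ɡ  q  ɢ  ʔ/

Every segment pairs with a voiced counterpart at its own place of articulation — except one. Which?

/ʔ/

Dental: /t̪/ ~ /d̪/
Alveolar: /t/ ~ /d/
Retroflex: /ʈ/ ~ /ɖ/
Velar: /k/ ~ /ɡ/
Uvular: /q/ ~ /ɢ/
Glottal: only /ʔ/ (voiceless); no voiced partner.
So /ʔ/ is the unpaired segment.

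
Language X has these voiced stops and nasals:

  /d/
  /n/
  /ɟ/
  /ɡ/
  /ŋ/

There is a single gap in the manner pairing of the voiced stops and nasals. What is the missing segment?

Oral stop: /d/ (alveolar), /ɟ/ (palatal), /ɡ/ (velar).
Nasal: /n/ (alveolar), /ŋ/ (velar).
The palatal row has no nasal member, so the gap is the palatal nasal /ɲ/.

/ɲ/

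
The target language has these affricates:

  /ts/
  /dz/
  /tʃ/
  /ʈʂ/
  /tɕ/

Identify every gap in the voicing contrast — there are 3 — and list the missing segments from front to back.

alveolar: voiceless /ts/, voiced /dz/.
postalveolar: voiceless /tʃ/, voiced —.
retroflex: voiceless /ʈʂ/, voiced —.
alveolo-palatal: voiceless /tɕ/, voiced —.
Gaps, from front to back: postalveolar lacks voiced (/dʒ/); retroflex lacks voiced (/ɖʐ/); alveolo-palatal lacks voiced (/dʑ/).

/dʒ/, /ɖʐ/, /dʑ/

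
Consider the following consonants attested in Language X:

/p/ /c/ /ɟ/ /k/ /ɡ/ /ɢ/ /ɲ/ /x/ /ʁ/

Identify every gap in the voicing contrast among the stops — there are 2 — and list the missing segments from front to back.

bilabial: voiceless /p/, voiced —.
palatal: voiceless /c/, voiced /ɟ/.
velar: voiceless /k/, voiced /ɡ/.
uvular: voiceless —, voiced /ɢ/.
Gaps, from front to back: bilabial lacks voiced (/b/); uvular lacks voiceless (/q/).

/b/, /q/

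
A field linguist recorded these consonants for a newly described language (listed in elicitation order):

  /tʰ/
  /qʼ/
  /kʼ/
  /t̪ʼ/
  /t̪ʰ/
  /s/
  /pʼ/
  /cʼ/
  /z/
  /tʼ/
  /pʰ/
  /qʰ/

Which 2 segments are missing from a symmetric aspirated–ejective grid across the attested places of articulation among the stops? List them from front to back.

/cʰ/, /kʰ/

place of articulation  aspirated  ejective
bilabial          pʰ        pʼ      
dental            t̪ʰ       t̪ʼ     
alveolar          tʰ        tʼ      
palatal           —         cʼ      
velar             —         kʼ      
uvular            qʰ        qʼ      
Gaps, from front to back: palatal lacks aspirated (/cʰ/); velar lacks aspirated (/kʰ/).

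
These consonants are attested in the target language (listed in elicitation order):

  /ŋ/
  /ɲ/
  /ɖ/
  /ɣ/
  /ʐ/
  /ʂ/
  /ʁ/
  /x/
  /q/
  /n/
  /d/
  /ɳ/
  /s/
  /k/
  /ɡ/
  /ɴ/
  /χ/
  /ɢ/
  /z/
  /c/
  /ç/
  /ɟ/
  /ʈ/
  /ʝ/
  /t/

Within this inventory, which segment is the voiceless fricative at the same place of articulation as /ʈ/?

/ʂ/

/ʈ/ is a voiceless retroflex stop.
The voiceless fricative at the same place is a voiceless retroflex fricative — in this inventory, /ʂ/.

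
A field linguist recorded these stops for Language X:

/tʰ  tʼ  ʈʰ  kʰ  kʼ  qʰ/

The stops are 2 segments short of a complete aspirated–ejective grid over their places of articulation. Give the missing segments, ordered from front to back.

place of articulation  aspirated  ejective
alveolar          tʰ        tʼ      
retroflex         ʈʰ        —       
velar             kʰ        kʼ      
uvular            qʰ        —       
Gaps, from front to back: retroflex lacks ejective (/ʈʼ/); uvular lacks ejective (/qʼ/).

/ʈʼ/, /qʼ/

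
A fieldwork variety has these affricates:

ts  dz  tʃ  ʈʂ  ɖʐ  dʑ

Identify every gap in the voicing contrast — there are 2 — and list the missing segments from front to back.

place of articulation  voiceless  voiced  
alveolar          ts        dz      
postalveolar      tʃ        —       
retroflex         ʈʂ        ɖʐ      
alveolo-palatal   —         dʑ      
Gaps, from front to back: postalveolar lacks voiced (/dʒ/); alveolo-palatal lacks voiceless (/tɕ/).

/dʒ/, /tɕ/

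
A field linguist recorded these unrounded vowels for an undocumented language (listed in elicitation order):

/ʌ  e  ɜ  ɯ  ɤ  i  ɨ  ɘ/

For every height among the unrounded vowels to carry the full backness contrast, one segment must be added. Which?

/ɛ/

high: front /i/, central /ɨ/, back /ɯ/.
high-mid: front /e/, central /ɘ/, back /ɤ/.
low-mid: front —, central /ɜ/, back /ʌ/.
The low-mid row has no front member, so the gap is the low-mid front unrounded vowel /ɛ/.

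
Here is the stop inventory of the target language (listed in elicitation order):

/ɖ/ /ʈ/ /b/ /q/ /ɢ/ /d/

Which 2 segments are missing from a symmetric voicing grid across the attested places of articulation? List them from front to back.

Voiceless: /ʈ/ (retroflex), /q/ (uvular).
Voiced: /b/ (bilabial), /d/ (alveolar), /ɖ/ (retroflex), /ɢ/ (uvular).
Gaps, from front to back: bilabial lacks voiceless (/p/); alveolar lacks voiceless (/t/).

/p/, /t/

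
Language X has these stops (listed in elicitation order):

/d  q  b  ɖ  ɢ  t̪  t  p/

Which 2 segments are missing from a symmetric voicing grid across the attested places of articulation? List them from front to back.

place of articulation  voiceless  voiced  
bilabial          p         b       
dental            t̪        —       
alveolar          t         d       
retroflex         —         ɖ       
uvular            q         ɢ       
Gaps, from front to back: dental lacks voiced (/d̪/); retroflex lacks voiceless (/ʈ/).

/d̪/, /ʈ/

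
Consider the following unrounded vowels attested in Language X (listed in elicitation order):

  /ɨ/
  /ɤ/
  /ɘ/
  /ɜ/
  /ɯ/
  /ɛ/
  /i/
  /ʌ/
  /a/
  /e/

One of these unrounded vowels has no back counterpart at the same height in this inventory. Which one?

/a/

High: /i/ ~ /ɨ/ ~ /ɯ/
High-mid: /e/ ~ /ɘ/ ~ /ɤ/
Low-mid: /ɛ/ ~ /ɜ/ ~ /ʌ/
Low: only /a/ (front); no back partner.
So /a/ is the unpaired segment.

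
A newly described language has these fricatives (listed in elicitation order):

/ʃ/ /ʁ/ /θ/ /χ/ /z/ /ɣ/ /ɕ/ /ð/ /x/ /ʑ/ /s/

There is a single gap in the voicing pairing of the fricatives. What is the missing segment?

place of articulation  voiceless  voiced  
dental            θ         ð       
alveolar          s         z       
postalveolar      ʃ         —       
alveolo-palatal   ɕ         ʑ       
velar             x         ɣ       
uvular            χ         ʁ       
The postalveolar row has no voiced member, so the gap is the voiced postalveolar fricative /ʒ/.

/ʒ/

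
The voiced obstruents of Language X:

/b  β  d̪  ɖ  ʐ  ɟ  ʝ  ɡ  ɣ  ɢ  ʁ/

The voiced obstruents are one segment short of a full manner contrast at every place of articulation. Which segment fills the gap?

bilabial: stop /b/, fricative /β/.
dental: stop /d̪/, fricative —.
retroflex: stop /ɖ/, fricative /ʐ/.
palatal: stop /ɟ/, fricative /ʝ/.
velar: stop /ɡ/, fricative /ɣ/.
uvular: stop /ɢ/, fricative /ʁ/.
The dental row has no fricative member, so the gap is the dental fricative /ð/.

/ð/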